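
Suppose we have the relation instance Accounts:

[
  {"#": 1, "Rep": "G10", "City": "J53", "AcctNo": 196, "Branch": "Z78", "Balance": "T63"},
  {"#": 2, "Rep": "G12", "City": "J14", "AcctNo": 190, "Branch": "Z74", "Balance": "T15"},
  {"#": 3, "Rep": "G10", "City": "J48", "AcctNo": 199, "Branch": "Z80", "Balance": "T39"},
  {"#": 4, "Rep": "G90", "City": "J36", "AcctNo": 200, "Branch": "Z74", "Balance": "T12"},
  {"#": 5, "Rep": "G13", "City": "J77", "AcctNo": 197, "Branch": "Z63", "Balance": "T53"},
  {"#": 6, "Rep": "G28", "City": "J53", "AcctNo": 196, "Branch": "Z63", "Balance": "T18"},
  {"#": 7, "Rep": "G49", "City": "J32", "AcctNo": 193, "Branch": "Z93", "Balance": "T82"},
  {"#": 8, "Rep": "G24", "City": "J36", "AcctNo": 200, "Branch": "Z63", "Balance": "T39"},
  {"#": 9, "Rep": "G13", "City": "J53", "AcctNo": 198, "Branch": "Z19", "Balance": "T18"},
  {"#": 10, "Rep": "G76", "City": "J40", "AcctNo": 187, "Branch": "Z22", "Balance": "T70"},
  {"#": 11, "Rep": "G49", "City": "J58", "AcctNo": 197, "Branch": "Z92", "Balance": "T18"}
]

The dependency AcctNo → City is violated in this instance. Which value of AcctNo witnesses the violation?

AcctNo=196: rows 1, 6 → City = J53, J53 ✓
AcctNo=190: row 2 → City = J14 ✓
AcctNo=199: row 3 → City = J48 ✓
AcctNo=200: rows 4, 8 → City = J36, J36 ✓
AcctNo=197: rows 5, 11 → City takes values {J77, J58} — violation
AcctNo=193: row 7 → City = J32 ✓
AcctNo=198: row 9 → City = J53 ✓
AcctNo=187: row 10 → City = J40 ✓
The only AcctNo value with inconsistent City is AcctNo=197.

197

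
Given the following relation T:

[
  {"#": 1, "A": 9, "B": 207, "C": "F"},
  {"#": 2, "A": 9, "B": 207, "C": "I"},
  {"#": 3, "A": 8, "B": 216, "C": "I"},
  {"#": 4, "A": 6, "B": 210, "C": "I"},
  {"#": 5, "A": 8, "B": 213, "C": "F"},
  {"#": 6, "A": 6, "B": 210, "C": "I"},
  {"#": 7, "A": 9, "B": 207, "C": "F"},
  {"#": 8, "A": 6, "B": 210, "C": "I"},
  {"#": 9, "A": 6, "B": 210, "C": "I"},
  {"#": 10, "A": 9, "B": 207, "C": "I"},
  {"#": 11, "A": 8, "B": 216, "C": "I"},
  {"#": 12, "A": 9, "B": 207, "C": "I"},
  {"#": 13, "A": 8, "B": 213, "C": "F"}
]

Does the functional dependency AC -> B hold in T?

(A=9, C=F): rows 1, 7 → B = 207, 207 ✓
(A=9, C=I): rows 2, 10, 12 → B = 207, 207, 207 ✓
(A=8, C=I): rows 3, 11 → B = 216, 216 ✓
(A=6, C=I): rows 4, 6, 8, 9 → B = 210, 210, 210, 210 ✓
(A=8, C=F): rows 5, 13 → B = 213, 213 ✓
Every AC value is associated with a single B value, so AC -> B holds.

Yes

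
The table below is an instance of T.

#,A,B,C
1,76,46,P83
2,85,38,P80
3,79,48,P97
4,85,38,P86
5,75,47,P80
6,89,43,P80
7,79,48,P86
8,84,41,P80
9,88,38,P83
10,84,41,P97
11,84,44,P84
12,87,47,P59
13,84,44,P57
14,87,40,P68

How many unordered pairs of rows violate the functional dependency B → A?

B=38: violating pairs (2,9), (4,9) — 2 pairs.
B=48: all 2 rows agree on A — 0 pairs.
B=47: violating pairs (5,12) — 1 pair.
B=41: all 2 rows agree on A — 0 pairs.
B=44: all 2 rows agree on A — 0 pairs.

3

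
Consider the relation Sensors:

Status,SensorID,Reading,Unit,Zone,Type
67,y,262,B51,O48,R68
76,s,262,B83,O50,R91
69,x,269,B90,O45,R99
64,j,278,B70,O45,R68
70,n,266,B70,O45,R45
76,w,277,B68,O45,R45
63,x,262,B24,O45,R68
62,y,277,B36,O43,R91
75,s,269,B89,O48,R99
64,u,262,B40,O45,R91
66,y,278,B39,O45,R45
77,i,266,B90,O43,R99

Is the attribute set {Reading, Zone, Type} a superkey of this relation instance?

All 12 rows have distinct {Reading, Zone, Type} values, so {Reading, Zone, Type} → (all attributes) holds and {Reading, Zone, Type} is a superkey.

Yes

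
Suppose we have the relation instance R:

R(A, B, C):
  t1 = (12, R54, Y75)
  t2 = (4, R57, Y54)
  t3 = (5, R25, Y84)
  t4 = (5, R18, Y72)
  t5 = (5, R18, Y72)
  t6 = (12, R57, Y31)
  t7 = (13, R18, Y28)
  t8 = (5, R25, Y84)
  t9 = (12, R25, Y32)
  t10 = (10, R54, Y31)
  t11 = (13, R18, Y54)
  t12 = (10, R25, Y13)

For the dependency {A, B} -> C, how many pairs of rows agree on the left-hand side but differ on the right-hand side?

(A=5, B=R25): all 2 rows agree on C — 0 pairs.
(A=5, B=R18): all 2 rows agree on C — 0 pairs.
(A=13, B=R18): violating pairs (7,11) — 1 pair.

1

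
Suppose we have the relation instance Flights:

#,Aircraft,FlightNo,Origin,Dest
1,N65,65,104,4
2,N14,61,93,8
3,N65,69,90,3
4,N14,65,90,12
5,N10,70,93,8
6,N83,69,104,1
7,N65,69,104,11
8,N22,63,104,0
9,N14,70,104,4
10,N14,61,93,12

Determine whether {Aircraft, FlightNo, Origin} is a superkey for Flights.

No

Rows 2 and 10 have the same {Aircraft, FlightNo, Origin} value (Aircraft=N14, FlightNo=61, Origin=93) but are distinct tuples, so {Aircraft, FlightNo, Origin} does not determine every attribute — not a superkey.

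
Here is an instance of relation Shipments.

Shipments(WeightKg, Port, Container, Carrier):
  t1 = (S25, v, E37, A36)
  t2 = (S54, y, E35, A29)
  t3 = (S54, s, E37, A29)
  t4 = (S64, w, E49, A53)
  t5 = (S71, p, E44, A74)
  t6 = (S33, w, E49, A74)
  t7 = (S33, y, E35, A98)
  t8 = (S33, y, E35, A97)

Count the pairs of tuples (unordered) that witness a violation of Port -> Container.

0

Port=y: all 3 rows agree on Container — 0 pairs.
Port=w: all 2 rows agree on Container — 0 pairs.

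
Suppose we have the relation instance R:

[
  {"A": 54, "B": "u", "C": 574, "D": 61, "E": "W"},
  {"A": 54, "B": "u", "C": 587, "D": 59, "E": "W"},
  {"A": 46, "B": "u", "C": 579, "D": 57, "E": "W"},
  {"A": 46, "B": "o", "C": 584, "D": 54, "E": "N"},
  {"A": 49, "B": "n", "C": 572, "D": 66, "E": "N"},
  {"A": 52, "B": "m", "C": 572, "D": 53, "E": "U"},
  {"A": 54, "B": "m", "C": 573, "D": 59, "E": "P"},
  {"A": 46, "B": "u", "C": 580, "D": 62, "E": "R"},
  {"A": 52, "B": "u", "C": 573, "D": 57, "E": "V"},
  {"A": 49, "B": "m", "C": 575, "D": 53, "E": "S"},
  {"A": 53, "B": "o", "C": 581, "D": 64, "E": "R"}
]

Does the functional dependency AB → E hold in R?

No

(A=54, B=u): 2 rows → E = W, W ✓
(A=46, B=u): 2 rows → E takes values {W, R} — violation
(A=46, B=o): 1 row → E = N ✓
(A=49, B=n): 1 row → E = N ✓
(A=52, B=m): 1 row → E = U ✓
(A=54, B=m): 1 row → E = P ✓
(A=52, B=u): 1 row → E = V ✓
(A=49, B=m): 1 row → E = S ✓
(A=53, B=o): 1 row → E = R ✓
Two rows agree on AB but differ on E, so AB → E does not hold.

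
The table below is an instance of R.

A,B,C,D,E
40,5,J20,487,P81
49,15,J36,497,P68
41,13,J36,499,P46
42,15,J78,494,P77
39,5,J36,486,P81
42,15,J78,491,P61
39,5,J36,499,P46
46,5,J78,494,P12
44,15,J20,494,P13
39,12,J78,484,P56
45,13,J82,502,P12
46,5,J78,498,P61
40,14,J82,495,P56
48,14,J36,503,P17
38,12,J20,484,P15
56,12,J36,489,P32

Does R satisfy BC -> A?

Yes

(B=5, C=J20): 1 row → A = 40 ✓
(B=15, C=J36): 1 row → A = 49 ✓
(B=13, C=J36): 1 row → A = 41 ✓
(B=15, C=J78): 2 rows → A = 42, 42 ✓
(B=5, C=J36): 2 rows → A = 39, 39 ✓
(B=5, C=J78): 2 rows → A = 46, 46 ✓
(B=15, C=J20): 1 row → A = 44 ✓
(B=12, C=J78): 1 row → A = 39 ✓
(B=13, C=J82): 1 row → A = 45 ✓
(B=14, C=J82): 1 row → A = 40 ✓
(B=14, C=J36): 1 row → A = 48 ✓
(B=12, C=J20): 1 row → A = 38 ✓
(B=12, C=J36): 1 row → A = 56 ✓
Every BC value is associated with a single A value, so BC -> A holds.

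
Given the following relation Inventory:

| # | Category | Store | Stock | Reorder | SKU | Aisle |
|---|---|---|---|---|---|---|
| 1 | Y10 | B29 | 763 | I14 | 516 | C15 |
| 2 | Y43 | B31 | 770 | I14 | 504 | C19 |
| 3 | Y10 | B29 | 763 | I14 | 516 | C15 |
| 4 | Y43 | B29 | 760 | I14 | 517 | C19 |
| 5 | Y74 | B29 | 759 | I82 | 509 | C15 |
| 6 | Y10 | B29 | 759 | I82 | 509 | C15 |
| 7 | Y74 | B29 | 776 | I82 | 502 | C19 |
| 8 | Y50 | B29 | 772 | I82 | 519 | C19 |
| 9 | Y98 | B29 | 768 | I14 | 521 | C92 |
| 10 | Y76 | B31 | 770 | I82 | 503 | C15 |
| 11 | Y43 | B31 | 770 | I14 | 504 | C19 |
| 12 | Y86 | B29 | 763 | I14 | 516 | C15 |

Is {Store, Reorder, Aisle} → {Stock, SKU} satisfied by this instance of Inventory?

(Store=B29, Reorder=I14, Aisle=C15): rows 1, 3, 12 → {Stock,SKU} = (763, 516), (763, 516), (763, 516) ✓
(Store=B31, Reorder=I14, Aisle=C19): rows 2, 11 → {Stock,SKU} = (770, 504), (770, 504) ✓
(Store=B29, Reorder=I14, Aisle=C19): row 4 → {Stock,SKU} = (760, 517) ✓
(Store=B29, Reorder=I82, Aisle=C15): rows 5, 6 → {Stock,SKU} = (759, 509), (759, 509) ✓
(Store=B29, Reorder=I82, Aisle=C19): rows 7, 8 → {Stock,SKU} takes values {(776, 502), (772, 519)} — violation
(Store=B29, Reorder=I14, Aisle=C92): row 9 → {Stock,SKU} = (768, 521) ✓
(Store=B31, Reorder=I82, Aisle=C15): row 10 → {Stock,SKU} = (770, 503) ✓
Two rows agree on {Store, Reorder, Aisle} but differ on {Stock, SKU}, so {Store, Reorder, Aisle} → {Stock, SKU} does not hold.

No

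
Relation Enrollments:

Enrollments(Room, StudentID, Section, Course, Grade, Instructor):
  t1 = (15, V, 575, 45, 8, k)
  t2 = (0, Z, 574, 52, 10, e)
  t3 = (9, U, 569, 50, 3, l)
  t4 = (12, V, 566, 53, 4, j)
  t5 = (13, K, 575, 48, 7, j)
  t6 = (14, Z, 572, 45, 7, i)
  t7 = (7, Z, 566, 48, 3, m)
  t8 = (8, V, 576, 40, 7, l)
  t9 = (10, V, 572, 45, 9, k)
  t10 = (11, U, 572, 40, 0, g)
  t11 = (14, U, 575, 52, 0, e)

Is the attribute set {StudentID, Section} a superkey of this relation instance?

All 11 rows have distinct {StudentID, Section} values, so {StudentID, Section} → (all attributes) holds and {StudentID, Section} is a superkey.

Yes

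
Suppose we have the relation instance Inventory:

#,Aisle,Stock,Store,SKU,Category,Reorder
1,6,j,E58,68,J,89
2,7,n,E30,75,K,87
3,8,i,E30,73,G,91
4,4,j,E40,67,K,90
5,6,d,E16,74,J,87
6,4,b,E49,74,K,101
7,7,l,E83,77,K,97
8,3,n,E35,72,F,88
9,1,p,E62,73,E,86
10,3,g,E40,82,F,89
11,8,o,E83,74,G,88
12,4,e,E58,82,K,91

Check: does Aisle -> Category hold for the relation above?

Yes

Aisle=6: rows 1, 5 → Category = J, J ✓
Aisle=7: rows 2, 7 → Category = K, K ✓
Aisle=8: rows 3, 11 → Category = G, G ✓
Aisle=4: rows 4, 6, 12 → Category = K, K, K ✓
Aisle=3: rows 8, 10 → Category = F, F ✓
Aisle=1: row 9 → Category = E ✓
Every Aisle value is associated with a single Category value, so Aisle -> Category holds.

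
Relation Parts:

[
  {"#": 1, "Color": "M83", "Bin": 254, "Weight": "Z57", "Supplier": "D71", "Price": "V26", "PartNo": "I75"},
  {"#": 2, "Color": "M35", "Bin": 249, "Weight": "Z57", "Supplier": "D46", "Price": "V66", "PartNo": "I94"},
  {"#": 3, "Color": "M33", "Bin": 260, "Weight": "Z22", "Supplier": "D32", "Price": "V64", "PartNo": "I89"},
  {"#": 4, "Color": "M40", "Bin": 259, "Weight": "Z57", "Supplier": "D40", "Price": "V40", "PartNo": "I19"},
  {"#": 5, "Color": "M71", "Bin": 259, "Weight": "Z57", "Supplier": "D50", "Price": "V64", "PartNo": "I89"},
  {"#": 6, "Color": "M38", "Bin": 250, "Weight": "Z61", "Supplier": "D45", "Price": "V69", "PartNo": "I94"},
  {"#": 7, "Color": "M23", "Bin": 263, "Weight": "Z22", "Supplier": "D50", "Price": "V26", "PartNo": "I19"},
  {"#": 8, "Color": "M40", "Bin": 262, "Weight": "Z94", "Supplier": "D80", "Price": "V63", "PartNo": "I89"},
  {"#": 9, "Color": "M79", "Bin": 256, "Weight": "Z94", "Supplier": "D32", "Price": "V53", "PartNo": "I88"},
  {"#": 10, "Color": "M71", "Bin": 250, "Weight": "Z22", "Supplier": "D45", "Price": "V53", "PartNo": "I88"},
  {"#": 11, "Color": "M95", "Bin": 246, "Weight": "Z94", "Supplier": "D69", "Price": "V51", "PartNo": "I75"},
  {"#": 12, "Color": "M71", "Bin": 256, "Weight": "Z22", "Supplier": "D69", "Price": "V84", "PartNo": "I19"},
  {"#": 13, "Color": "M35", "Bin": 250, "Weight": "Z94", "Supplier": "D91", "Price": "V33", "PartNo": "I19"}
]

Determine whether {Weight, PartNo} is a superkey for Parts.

No

Rows 7 and 12 have the same {Weight, PartNo} value (Weight=Z22, PartNo=I19) but are distinct tuples, so {Weight, PartNo} does not determine every attribute — not a superkey.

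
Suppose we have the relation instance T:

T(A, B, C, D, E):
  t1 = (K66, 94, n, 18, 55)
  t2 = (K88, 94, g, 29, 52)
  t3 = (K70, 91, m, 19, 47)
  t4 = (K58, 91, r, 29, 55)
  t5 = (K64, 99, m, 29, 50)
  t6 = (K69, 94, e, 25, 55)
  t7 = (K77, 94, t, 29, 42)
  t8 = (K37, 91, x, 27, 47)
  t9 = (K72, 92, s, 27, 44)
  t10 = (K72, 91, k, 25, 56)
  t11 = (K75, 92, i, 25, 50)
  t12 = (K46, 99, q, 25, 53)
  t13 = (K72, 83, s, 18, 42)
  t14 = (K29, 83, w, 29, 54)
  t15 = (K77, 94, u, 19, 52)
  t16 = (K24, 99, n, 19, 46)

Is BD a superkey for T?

No

Rows 2 and 7 have the same BD value (B=94, D=29) but are distinct tuples, so BD does not determine every attribute — not a superkey.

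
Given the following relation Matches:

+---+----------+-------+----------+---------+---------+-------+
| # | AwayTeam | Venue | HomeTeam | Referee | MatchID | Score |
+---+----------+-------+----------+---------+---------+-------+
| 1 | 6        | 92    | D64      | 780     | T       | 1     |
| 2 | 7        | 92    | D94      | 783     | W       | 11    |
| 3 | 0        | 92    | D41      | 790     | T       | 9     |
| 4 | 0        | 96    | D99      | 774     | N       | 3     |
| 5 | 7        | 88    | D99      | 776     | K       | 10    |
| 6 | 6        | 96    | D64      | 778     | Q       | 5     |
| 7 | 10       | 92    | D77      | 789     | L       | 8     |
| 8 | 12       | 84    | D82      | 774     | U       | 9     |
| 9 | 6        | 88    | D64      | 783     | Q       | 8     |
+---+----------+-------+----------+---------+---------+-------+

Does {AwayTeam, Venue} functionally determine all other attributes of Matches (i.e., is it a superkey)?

Yes

All 9 rows have distinct {AwayTeam, Venue} values, so {AwayTeam, Venue} → (all attributes) holds and {AwayTeam, Venue} is a superkey.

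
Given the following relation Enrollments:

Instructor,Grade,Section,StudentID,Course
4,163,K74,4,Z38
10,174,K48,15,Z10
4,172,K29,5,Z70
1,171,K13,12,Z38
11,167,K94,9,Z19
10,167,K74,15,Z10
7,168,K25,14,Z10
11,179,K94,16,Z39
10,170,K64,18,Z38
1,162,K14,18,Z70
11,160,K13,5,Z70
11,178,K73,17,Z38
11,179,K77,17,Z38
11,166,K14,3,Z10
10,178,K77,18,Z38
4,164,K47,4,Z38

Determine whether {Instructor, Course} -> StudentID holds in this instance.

Yes

(Instructor=4, Course=Z38): 2 rows → StudentID = 4, 4 ✓
(Instructor=10, Course=Z10): 2 rows → StudentID = 15, 15 ✓
(Instructor=4, Course=Z70): 1 row → StudentID = 5 ✓
(Instructor=1, Course=Z38): 1 row → StudentID = 12 ✓
(Instructor=11, Course=Z19): 1 row → StudentID = 9 ✓
(Instructor=7, Course=Z10): 1 row → StudentID = 14 ✓
(Instructor=11, Course=Z39): 1 row → StudentID = 16 ✓
(Instructor=10, Course=Z38): 2 rows → StudentID = 18, 18 ✓
(Instructor=1, Course=Z70): 1 row → StudentID = 18 ✓
(Instructor=11, Course=Z70): 1 row → StudentID = 5 ✓
(Instructor=11, Course=Z38): 2 rows → StudentID = 17, 17 ✓
(Instructor=11, Course=Z10): 1 row → StudentID = 3 ✓
Every {Instructor, Course} value is associated with a single StudentID value, so {Instructor, Course} -> StudentID holds.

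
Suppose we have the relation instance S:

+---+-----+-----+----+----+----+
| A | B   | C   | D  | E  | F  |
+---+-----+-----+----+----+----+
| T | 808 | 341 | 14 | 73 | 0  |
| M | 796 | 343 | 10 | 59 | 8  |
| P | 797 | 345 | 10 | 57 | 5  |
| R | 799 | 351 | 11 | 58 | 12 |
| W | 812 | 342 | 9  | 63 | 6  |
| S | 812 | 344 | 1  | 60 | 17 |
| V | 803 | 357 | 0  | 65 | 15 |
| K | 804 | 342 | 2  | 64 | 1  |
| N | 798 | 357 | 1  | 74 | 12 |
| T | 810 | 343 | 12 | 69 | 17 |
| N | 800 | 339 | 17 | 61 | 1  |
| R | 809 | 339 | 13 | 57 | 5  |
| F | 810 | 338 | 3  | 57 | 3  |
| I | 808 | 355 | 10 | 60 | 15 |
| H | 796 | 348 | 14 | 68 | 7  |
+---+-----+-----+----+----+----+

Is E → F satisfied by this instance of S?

No

E=73: 1 row → F = 0 ✓
E=59: 1 row → F = 8 ✓
E=57: 3 rows → F takes values {5, 3} — violation
E=58: 1 row → F = 12 ✓
E=63: 1 row → F = 6 ✓
E=60: 2 rows → F takes values {17, 15} — violation
E=65: 1 row → F = 15 ✓
E=64: 1 row → F = 1 ✓
E=74: 1 row → F = 12 ✓
E=69: 1 row → F = 17 ✓
E=61: 1 row → F = 1 ✓
E=68: 1 row → F = 7 ✓
Two rows agree on E but differ on F, so E → F does not hold.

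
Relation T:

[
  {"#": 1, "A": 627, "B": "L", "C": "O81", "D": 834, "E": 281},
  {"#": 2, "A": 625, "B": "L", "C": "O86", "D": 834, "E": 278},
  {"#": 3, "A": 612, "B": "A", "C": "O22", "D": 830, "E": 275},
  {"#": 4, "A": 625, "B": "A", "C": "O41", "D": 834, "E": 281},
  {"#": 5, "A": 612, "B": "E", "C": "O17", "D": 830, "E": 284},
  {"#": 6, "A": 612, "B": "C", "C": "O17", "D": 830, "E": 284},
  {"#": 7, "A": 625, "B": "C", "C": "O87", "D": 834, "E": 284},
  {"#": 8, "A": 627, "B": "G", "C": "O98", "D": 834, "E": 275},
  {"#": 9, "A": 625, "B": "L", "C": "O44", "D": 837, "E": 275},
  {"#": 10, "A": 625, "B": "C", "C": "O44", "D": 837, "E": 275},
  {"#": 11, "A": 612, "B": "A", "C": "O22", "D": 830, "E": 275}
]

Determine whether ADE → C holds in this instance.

(A=627, D=834, E=281): row 1 → C = O81 ✓
(A=625, D=834, E=278): row 2 → C = O86 ✓
(A=612, D=830, E=275): rows 3, 11 → C = O22, O22 ✓
(A=625, D=834, E=281): row 4 → C = O41 ✓
(A=612, D=830, E=284): rows 5, 6 → C = O17, O17 ✓
(A=625, D=834, E=284): row 7 → C = O87 ✓
(A=627, D=834, E=275): row 8 → C = O98 ✓
(A=625, D=837, E=275): rows 9, 10 → C = O44, O44 ✓
Every ADE value is associated with a single C value, so ADE → C holds.

Yes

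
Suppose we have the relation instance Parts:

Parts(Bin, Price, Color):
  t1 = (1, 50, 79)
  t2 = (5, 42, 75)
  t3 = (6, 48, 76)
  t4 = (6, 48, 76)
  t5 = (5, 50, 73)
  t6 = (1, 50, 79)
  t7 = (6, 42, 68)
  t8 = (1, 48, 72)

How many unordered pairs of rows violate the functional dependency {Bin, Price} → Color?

0

(Bin=1, Price=50): all 2 rows agree on Color — 0 pairs.
(Bin=6, Price=48): all 2 rows agree on Color — 0 pairs.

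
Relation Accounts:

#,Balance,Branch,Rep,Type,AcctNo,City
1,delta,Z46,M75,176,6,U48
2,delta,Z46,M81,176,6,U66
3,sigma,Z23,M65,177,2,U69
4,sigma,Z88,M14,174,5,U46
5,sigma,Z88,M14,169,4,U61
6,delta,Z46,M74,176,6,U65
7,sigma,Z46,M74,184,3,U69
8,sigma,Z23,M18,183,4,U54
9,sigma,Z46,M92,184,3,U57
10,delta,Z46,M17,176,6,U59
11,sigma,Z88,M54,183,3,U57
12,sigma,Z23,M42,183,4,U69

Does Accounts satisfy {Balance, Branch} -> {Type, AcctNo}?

No

(Balance=delta, Branch=Z46): rows 1, 2, 6, 10 → {Type,AcctNo} = (176, 6), (176, 6), (176, 6), (176, 6) ✓
(Balance=sigma, Branch=Z23): rows 3, 8, 12 → {Type,AcctNo} takes values {(177, 2), (183, 4)} — violation
(Balance=sigma, Branch=Z88): rows 4, 5, 11 → {Type,AcctNo} takes values {(174, 5), (169, 4), (183, 3)} — violation
(Balance=sigma, Branch=Z46): rows 7, 9 → {Type,AcctNo} = (184, 3), (184, 3) ✓
Two rows agree on {Balance, Branch} but differ on {Type, AcctNo}, so {Balance, Branch} -> {Type, AcctNo} does not hold.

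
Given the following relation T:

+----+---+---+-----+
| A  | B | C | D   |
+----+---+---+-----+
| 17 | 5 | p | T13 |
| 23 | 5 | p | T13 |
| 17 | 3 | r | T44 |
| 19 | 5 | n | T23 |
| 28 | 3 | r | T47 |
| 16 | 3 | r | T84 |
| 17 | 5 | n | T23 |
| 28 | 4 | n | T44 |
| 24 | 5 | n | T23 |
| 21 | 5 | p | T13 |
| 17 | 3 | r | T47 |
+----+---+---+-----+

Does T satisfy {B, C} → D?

(B=5, C=p): 3 rows → D = T13, T13, T13 ✓
(B=3, C=r): 4 rows → D takes values {T44, T47, T84} — violation
(B=5, C=n): 3 rows → D = T23, T23, T23 ✓
(B=4, C=n): 1 row → D = T44 ✓
Two rows agree on {B, C} but differ on D, so {B, C} → D does not hold.

No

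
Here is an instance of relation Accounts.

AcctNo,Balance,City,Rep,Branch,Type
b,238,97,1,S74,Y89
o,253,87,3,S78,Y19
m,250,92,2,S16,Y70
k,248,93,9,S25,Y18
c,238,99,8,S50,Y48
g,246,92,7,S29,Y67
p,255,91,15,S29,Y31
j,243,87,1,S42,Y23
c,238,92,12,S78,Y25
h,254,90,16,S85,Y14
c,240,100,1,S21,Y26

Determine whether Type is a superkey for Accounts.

Yes

All 11 rows have distinct Type values, so Type → (all attributes) holds and Type is a superkey.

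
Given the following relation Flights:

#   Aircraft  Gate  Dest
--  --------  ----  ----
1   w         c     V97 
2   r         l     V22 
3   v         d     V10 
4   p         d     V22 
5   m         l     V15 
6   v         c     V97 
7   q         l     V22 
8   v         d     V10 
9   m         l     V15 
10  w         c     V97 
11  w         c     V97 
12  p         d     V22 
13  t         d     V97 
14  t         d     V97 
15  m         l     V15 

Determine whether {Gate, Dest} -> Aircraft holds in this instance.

No

(Gate=c, Dest=V97): rows 1, 6, 10, 11 → Aircraft takes values {w, v} — violation
(Gate=l, Dest=V22): rows 2, 7 → Aircraft takes values {r, q} — violation
(Gate=d, Dest=V10): rows 3, 8 → Aircraft = v, v ✓
(Gate=d, Dest=V22): rows 4, 12 → Aircraft = p, p ✓
(Gate=l, Dest=V15): rows 5, 9, 15 → Aircraft = m, m, m ✓
(Gate=d, Dest=V97): rows 13, 14 → Aircraft = t, t ✓
Two rows agree on {Gate, Dest} but differ on Aircraft, so {Gate, Dest} -> Aircraft does not hold.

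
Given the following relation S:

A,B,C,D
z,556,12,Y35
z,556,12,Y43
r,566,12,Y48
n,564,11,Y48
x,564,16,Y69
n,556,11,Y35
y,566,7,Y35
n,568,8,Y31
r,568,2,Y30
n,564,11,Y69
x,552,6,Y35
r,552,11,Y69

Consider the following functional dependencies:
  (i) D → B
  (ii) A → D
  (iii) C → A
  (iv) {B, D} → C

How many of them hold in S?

0

(i) D → B: D=Y35: 4 rows → B takes values {556, 566, 552} — violation; D=Y48: 2 rows → B takes values {566, 564} — violation; D=Y69: 3 rows → B takes values {564, 552} — violation — fails.
(ii) A → D: A=z: 2 rows → D takes values {Y35, Y43} — violation; A=r: 3 rows → D takes values {Y48, Y30, Y69} — violation; A=n: 4 rows → D takes values {Y48, Y35, Y31, Y69} — violation; A=x: 2 rows → D takes values {Y69, Y35} — violation — fails.
(iii) C → A: C=12: 3 rows → A takes values {z, r} — violation; C=11: 4 rows → A takes values {n, r} — violation — fails.
(iv) {B, D} → C: (B=556, D=Y35): 2 rows → C takes values {12, 11} — violation; (B=564, D=Y69): 2 rows → C takes values {16, 11} — violation — fails.
None of the 4 dependencies hold.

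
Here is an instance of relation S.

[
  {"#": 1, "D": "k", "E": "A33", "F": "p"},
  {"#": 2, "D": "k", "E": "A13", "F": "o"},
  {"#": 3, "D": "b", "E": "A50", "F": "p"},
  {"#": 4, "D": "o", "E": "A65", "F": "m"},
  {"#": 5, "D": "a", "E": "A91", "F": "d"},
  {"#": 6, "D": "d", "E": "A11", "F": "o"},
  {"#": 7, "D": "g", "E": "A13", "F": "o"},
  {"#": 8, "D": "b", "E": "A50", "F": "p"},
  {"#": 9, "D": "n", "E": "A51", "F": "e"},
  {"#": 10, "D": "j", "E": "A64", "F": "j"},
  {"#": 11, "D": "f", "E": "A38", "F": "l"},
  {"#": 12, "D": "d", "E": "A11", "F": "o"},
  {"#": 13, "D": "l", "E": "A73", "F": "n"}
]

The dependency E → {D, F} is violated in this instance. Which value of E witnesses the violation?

A13

E=A33: row 1 → {D,F} = (k, p) ✓
E=A13: rows 2, 7 → {D,F} takes values {(k, o), (g, o)} — violation
E=A50: rows 3, 8 → {D,F} = (b, p), (b, p) ✓
E=A65: row 4 → {D,F} = (o, m) ✓
E=A91: row 5 → {D,F} = (a, d) ✓
E=A11: rows 6, 12 → {D,F} = (d, o), (d, o) ✓
E=A51: row 9 → {D,F} = (n, e) ✓
E=A64: row 10 → {D,F} = (j, j) ✓
E=A38: row 11 → {D,F} = (f, l) ✓
E=A73: row 13 → {D,F} = (l, n) ✓
The only E value with inconsistent RHS is E=A13.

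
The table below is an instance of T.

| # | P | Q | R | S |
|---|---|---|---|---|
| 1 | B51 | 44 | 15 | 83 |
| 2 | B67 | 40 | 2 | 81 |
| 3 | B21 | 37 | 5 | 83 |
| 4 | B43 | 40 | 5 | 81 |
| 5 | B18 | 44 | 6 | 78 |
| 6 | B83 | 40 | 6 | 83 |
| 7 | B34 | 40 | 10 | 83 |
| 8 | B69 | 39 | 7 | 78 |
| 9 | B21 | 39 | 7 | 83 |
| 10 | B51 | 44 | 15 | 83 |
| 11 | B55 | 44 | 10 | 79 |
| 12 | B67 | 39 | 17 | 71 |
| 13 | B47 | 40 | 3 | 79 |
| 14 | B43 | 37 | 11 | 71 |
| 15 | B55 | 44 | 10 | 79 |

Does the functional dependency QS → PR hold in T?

(Q=44, S=83): rows 1, 10 → {P,R} = (B51, 15), (B51, 15) ✓
(Q=40, S=81): rows 2, 4 → {P,R} takes values {(B67, 2), (B43, 5)} — violation
(Q=37, S=83): row 3 → {P,R} = (B21, 5) ✓
(Q=44, S=78): row 5 → {P,R} = (B18, 6) ✓
(Q=40, S=83): rows 6, 7 → {P,R} takes values {(B83, 6), (B34, 10)} — violation
(Q=39, S=78): row 8 → {P,R} = (B69, 7) ✓
(Q=39, S=83): row 9 → {P,R} = (B21, 7) ✓
(Q=44, S=79): rows 11, 15 → {P,R} = (B55, 10), (B55, 10) ✓
(Q=39, S=71): row 12 → {P,R} = (B67, 17) ✓
(Q=40, S=79): row 13 → {P,R} = (B47, 3) ✓
(Q=37, S=71): row 14 → {P,R} = (B43, 11) ✓
Two rows agree on QS but differ on PR, so QS → PR does not hold.

No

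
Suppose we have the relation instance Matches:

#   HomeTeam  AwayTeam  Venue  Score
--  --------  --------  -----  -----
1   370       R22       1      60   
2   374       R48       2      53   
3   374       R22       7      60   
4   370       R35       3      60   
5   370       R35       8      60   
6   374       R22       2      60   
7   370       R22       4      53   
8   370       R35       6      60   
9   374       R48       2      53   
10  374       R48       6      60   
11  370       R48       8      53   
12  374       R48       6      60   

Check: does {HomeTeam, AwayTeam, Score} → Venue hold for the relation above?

No

(HomeTeam=370, AwayTeam=R22, Score=60): row 1 → Venue = 1 ✓
(HomeTeam=374, AwayTeam=R48, Score=53): rows 2, 9 → Venue = 2, 2 ✓
(HomeTeam=374, AwayTeam=R22, Score=60): rows 3, 6 → Venue takes values {7, 2} — violation
(HomeTeam=370, AwayTeam=R35, Score=60): rows 4, 5, 8 → Venue takes values {3, 8, 6} — violation
(HomeTeam=370, AwayTeam=R22, Score=53): row 7 → Venue = 4 ✓
(HomeTeam=374, AwayTeam=R48, Score=60): rows 10, 12 → Venue = 6, 6 ✓
(HomeTeam=370, AwayTeam=R48, Score=53): row 11 → Venue = 8 ✓
Two rows agree on {HomeTeam, AwayTeam, Score} but differ on Venue, so {HomeTeam, AwayTeam, Score} → Venue does not hold.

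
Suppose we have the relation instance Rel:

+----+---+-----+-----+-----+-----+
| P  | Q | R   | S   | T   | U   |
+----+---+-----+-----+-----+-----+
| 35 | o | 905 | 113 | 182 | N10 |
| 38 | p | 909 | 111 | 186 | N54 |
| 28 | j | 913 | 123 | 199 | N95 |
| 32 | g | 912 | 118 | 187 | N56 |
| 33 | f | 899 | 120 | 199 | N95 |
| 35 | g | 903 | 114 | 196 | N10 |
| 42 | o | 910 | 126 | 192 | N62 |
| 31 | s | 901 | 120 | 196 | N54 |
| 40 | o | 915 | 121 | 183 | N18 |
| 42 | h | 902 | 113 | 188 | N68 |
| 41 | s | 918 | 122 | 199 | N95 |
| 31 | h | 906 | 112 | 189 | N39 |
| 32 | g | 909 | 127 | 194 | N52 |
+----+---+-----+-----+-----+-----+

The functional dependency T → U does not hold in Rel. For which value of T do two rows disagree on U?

T=182: 1 row → U = N10 ✓
T=186: 1 row → U = N54 ✓
T=199: 3 rows → U = N95, N95, N95 ✓
T=187: 1 row → U = N56 ✓
T=196: 2 rows → U takes values {N10, N54} — violation
T=192: 1 row → U = N62 ✓
T=183: 1 row → U = N18 ✓
T=188: 1 row → U = N68 ✓
T=189: 1 row → U = N39 ✓
T=194: 1 row → U = N52 ✓
The only T value with inconsistent U is T=196.

196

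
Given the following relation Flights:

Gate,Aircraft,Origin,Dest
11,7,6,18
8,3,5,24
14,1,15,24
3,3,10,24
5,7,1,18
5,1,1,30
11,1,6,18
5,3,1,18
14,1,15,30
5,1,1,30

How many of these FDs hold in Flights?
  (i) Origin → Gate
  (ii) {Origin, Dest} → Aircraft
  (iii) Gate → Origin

2

(i) Origin → Gate: every LHS value maps to a single RHS value — holds.
(ii) {Origin, Dest} → Aircraft: (Origin=6, Dest=18): 2 rows → Aircraft takes values {7, 1} — violation; (Origin=1, Dest=18): 2 rows → Aircraft takes values {7, 3} — violation — fails.
(iii) Gate → Origin: every LHS value maps to a single RHS value — holds.
2 of the 3 dependencies hold.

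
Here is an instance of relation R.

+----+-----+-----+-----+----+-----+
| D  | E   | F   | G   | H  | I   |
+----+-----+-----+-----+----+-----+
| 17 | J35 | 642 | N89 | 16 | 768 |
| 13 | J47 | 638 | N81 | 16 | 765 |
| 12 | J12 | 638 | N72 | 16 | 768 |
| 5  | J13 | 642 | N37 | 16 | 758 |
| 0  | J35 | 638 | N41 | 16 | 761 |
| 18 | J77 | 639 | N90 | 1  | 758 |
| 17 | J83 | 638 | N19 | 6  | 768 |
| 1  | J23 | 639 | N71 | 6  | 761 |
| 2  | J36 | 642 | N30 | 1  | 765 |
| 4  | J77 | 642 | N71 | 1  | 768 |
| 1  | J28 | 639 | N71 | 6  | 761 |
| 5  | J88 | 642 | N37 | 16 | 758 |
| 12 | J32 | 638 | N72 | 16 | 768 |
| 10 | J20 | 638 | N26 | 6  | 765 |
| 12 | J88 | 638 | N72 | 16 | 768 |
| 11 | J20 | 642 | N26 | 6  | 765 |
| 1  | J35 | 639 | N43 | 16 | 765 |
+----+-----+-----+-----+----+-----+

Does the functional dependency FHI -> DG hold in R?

Yes

(F=642, H=16, I=768): 1 row → {D,G} = (17, N89) ✓
(F=638, H=16, I=765): 1 row → {D,G} = (13, N81) ✓
(F=638, H=16, I=768): 3 rows → {D,G} = (12, N72), (12, N72), (12, N72) ✓
(F=642, H=16, I=758): 2 rows → {D,G} = (5, N37), (5, N37) ✓
(F=638, H=16, I=761): 1 row → {D,G} = (0, N41) ✓
(F=639, H=1, I=758): 1 row → {D,G} = (18, N90) ✓
(F=638, H=6, I=768): 1 row → {D,G} = (17, N19) ✓
(F=639, H=6, I=761): 2 rows → {D,G} = (1, N71), (1, N71) ✓
(F=642, H=1, I=765): 1 row → {D,G} = (2, N30) ✓
(F=642, H=1, I=768): 1 row → {D,G} = (4, N71) ✓
(F=638, H=6, I=765): 1 row → {D,G} = (10, N26) ✓
(F=642, H=6, I=765): 1 row → {D,G} = (11, N26) ✓
(F=639, H=16, I=765): 1 row → {D,G} = (1, N43) ✓
Every FHI value is associated with a single DG value, so FHI -> DG holds.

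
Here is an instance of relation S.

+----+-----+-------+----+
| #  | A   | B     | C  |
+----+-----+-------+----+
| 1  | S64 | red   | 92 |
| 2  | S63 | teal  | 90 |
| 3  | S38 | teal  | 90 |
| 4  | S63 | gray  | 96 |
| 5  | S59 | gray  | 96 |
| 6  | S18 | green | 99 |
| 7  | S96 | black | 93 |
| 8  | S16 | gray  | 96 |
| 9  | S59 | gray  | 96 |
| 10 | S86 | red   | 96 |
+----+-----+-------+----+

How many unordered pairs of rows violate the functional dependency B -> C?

B=red: violating pairs (1,10) — 1 pair.
B=teal: all 2 rows agree on C — 0 pairs.
B=gray: all 4 rows agree on C — 0 pairs.

1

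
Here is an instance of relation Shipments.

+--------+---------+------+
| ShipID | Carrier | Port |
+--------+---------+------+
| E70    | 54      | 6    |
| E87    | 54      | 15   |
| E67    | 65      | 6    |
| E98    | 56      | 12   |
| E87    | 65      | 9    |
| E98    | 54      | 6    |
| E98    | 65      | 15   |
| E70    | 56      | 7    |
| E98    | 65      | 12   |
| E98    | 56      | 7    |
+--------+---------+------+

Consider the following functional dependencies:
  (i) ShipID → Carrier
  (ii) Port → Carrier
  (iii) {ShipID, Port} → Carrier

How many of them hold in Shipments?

0

(i) ShipID → Carrier: ShipID=E70: 2 rows → Carrier takes values {54, 56} — violation; ShipID=E87: 2 rows → Carrier takes values {54, 65} — violation; ShipID=E98: 5 rows → Carrier takes values {56, 54, 65} — violation — fails.
(ii) Port → Carrier: Port=6: 3 rows → Carrier takes values {54, 65} — violation; Port=15: 2 rows → Carrier takes values {54, 65} — violation; Port=12: 2 rows → Carrier takes values {56, 65} — violation — fails.
(iii) {ShipID, Port} → Carrier: (ShipID=E98, Port=12): 2 rows → Carrier takes values {56, 65} — violation — fails.
None of the 3 dependencies hold.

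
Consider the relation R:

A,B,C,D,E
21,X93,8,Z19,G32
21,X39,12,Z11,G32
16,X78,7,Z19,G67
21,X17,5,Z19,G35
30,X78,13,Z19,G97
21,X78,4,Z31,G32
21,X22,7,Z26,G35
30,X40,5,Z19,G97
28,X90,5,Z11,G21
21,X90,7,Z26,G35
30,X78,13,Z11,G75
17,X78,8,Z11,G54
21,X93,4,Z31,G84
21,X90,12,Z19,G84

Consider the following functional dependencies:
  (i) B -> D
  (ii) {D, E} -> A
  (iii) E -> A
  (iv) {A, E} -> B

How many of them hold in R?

2

(i) B -> D: B=X93: 2 rows → D takes values {Z19, Z31} — violation; B=X78: 5 rows → D takes values {Z19, Z31, Z11} — violation; B=X90: 3 rows → D takes values {Z11, Z26, Z19} — violation — fails.
(ii) {D, E} -> A: every LHS value maps to a single RHS value — holds.
(iii) E -> A: every LHS value maps to a single RHS value — holds.
(iv) {A, E} -> B: (A=21, E=G32): 3 rows → B takes values {X93, X39, X78} — violation; (A=21, E=G35): 3 rows → B takes values {X17, X22, X90} — violation; (A=30, E=G97): 2 rows → B takes values {X78, X40} — violation; (A=21, E=G84): 2 rows → B takes values {X93, X90} — violation — fails.
2 of the 4 dependencies hold.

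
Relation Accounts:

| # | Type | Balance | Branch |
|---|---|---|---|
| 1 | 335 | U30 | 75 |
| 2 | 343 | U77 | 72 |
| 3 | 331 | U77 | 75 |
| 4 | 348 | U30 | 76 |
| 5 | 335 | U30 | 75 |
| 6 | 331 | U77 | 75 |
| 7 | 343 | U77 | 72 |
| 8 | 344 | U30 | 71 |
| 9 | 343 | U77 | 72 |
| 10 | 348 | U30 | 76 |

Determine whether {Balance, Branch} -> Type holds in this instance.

(Balance=U30, Branch=75): rows 1, 5 → Type = 335, 335 ✓
(Balance=U77, Branch=72): rows 2, 7, 9 → Type = 343, 343, 343 ✓
(Balance=U77, Branch=75): rows 3, 6 → Type = 331, 331 ✓
(Balance=U30, Branch=76): rows 4, 10 → Type = 348, 348 ✓
(Balance=U30, Branch=71): row 8 → Type = 344 ✓
Every {Balance, Branch} value is associated with a single Type value, so {Balance, Branch} -> Type holds.

Yes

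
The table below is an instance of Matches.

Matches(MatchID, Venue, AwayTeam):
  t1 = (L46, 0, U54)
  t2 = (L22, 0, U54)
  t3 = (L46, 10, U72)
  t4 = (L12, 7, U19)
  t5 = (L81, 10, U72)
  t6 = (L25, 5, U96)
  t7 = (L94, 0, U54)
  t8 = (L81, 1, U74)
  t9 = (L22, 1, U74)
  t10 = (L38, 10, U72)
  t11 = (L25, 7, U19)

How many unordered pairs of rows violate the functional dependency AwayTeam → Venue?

AwayTeam=U54: all 3 rows agree on Venue — 0 pairs.
AwayTeam=U72: all 3 rows agree on Venue — 0 pairs.
AwayTeam=U19: all 2 rows agree on Venue — 0 pairs.
AwayTeam=U74: all 2 rows agree on Venue — 0 pairs.

0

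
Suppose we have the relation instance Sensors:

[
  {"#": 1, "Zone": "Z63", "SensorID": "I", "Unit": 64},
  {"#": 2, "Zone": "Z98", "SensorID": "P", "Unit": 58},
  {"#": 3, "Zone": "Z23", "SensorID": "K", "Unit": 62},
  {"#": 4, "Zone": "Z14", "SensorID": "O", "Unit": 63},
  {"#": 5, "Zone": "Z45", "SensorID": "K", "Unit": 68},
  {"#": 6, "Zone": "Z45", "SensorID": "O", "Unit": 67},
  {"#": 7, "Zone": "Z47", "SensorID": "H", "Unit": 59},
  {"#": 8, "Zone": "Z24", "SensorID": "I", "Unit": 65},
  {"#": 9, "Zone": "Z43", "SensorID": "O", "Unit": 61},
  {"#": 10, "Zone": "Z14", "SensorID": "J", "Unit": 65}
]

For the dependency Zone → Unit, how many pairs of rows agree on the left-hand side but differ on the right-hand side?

2

Zone=Z14: violating pairs (4,10) — 1 pair.
Zone=Z45: violating pairs (5,6) — 1 pair.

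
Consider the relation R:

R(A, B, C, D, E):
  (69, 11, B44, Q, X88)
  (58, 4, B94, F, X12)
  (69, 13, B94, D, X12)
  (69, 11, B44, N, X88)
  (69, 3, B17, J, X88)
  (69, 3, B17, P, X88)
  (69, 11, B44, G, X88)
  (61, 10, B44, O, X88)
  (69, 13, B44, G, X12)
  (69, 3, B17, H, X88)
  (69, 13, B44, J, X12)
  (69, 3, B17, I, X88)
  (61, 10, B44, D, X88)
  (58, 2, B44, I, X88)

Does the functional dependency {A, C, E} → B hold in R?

Yes

(A=69, C=B44, E=X88): 3 rows → B = 11, 11, 11 ✓
(A=58, C=B94, E=X12): 1 row → B = 4 ✓
(A=69, C=B94, E=X12): 1 row → B = 13 ✓
(A=69, C=B17, E=X88): 4 rows → B = 3, 3, 3, 3 ✓
(A=61, C=B44, E=X88): 2 rows → B = 10, 10 ✓
(A=69, C=B44, E=X12): 2 rows → B = 13, 13 ✓
(A=58, C=B44, E=X88): 1 row → B = 2 ✓
Every {A, C, E} value is associated with a single B value, so {A, C, E} → B holds.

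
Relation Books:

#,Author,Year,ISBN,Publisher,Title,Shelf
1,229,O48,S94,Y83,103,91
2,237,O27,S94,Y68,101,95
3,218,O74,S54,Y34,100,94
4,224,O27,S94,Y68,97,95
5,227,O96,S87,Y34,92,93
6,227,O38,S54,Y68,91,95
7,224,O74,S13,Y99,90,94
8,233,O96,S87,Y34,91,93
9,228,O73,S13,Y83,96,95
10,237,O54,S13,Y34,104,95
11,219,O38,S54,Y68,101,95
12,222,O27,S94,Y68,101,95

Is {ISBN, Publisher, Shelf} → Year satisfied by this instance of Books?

Yes

(ISBN=S94, Publisher=Y83, Shelf=91): row 1 → Year = O48 ✓
(ISBN=S94, Publisher=Y68, Shelf=95): rows 2, 4, 12 → Year = O27, O27, O27 ✓
(ISBN=S54, Publisher=Y34, Shelf=94): row 3 → Year = O74 ✓
(ISBN=S87, Publisher=Y34, Shelf=93): rows 5, 8 → Year = O96, O96 ✓
(ISBN=S54, Publisher=Y68, Shelf=95): rows 6, 11 → Year = O38, O38 ✓
(ISBN=S13, Publisher=Y99, Shelf=94): row 7 → Year = O74 ✓
(ISBN=S13, Publisher=Y83, Shelf=95): row 9 → Year = O73 ✓
(ISBN=S13, Publisher=Y34, Shelf=95): row 10 → Year = O54 ✓
Every {ISBN, Publisher, Shelf} value is associated with a single Year value, so {ISBN, Publisher, Shelf} → Year holds.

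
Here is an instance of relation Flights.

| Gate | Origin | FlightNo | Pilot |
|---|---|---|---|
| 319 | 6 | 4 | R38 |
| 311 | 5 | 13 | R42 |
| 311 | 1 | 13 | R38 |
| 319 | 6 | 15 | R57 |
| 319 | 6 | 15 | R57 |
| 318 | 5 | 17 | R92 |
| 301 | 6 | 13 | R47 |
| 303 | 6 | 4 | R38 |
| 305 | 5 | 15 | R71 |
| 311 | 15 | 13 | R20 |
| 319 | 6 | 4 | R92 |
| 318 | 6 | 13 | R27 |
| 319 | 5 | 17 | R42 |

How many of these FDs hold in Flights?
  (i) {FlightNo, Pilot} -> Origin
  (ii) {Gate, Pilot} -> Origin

2

(i) {FlightNo, Pilot} -> Origin: every LHS value maps to a single RHS value — holds.
(ii) {Gate, Pilot} -> Origin: every LHS value maps to a single RHS value — holds.
2 of the 2 dependencies hold.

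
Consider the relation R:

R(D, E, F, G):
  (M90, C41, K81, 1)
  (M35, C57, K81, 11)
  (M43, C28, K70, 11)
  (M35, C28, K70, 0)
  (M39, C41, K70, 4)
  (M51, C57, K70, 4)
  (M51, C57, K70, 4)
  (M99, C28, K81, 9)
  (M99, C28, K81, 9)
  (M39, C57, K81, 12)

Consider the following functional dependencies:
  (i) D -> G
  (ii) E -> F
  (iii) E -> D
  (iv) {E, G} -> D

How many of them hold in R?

(i) D -> G: D=M35: 2 rows → G takes values {11, 0} — violation; D=M39: 2 rows → G takes values {4, 12} — violation — fails.
(ii) E -> F: E=C41: 2 rows → F takes values {K81, K70} — violation; E=C57: 4 rows → F takes values {K81, K70} — violation; E=C28: 4 rows → F takes values {K70, K81} — violation — fails.
(iii) E -> D: E=C41: 2 rows → D takes values {M90, M39} — violation; E=C57: 4 rows → D takes values {M35, M51, M39} — violation; E=C28: 4 rows → D takes values {M43, M35, M99} — violation — fails.
(iv) {E, G} -> D: every LHS value maps to a single RHS value — holds.
1 of the 4 dependencies holds.

1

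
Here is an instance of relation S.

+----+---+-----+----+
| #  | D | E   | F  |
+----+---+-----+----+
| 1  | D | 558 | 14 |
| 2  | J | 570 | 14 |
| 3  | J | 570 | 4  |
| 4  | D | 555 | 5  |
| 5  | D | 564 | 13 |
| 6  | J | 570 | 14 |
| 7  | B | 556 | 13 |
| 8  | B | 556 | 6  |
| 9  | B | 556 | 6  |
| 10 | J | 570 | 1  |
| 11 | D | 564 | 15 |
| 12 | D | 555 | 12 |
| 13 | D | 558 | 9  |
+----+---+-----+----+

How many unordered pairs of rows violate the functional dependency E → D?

E=558: all 2 rows agree on D — 0 pairs.
E=570: all 4 rows agree on D — 0 pairs.
E=555: all 2 rows agree on D — 0 pairs.
E=564: all 2 rows agree on D — 0 pairs.
E=556: all 3 rows agree on D — 0 pairs.

0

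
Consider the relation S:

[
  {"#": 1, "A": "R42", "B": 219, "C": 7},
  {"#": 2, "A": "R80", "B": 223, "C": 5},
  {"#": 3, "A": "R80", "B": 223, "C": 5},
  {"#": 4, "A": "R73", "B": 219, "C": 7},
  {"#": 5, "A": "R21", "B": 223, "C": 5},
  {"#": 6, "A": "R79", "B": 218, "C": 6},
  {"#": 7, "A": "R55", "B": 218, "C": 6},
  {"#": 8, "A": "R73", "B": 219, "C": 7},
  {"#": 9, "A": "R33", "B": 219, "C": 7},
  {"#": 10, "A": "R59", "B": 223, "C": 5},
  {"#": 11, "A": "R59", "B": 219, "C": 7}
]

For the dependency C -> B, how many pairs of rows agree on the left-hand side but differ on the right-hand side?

0

C=7: all 5 rows agree on B — 0 pairs.
C=5: all 4 rows agree on B — 0 pairs.
C=6: all 2 rows agree on B — 0 pairs.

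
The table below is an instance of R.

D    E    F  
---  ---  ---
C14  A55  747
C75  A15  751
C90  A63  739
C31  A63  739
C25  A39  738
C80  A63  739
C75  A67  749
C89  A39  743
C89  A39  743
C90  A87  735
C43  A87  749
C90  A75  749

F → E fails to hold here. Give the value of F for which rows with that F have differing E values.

F=747: 1 row → E = A55 ✓
F=751: 1 row → E = A15 ✓
F=739: 3 rows → E = A63, A63, A63 ✓
F=738: 1 row → E = A39 ✓
F=749: 3 rows → E takes values {A67, A87, A75} — violation
F=743: 2 rows → E = A39, A39 ✓
F=735: 1 row → E = A87 ✓
The only F value with inconsistent E is F=749.

749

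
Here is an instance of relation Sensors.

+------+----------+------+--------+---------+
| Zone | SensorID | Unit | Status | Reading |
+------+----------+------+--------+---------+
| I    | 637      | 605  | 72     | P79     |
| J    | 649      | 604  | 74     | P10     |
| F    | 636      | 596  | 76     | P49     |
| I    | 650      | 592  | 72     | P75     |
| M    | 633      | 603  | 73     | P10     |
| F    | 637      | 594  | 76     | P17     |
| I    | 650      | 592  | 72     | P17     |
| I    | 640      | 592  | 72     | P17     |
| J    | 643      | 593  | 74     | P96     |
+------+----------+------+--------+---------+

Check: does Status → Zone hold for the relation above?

Status=72: 4 rows → Zone = I, I, I, I ✓
Status=74: 2 rows → Zone = J, J ✓
Status=76: 2 rows → Zone = F, F ✓
Status=73: 1 row → Zone = M ✓
Every Status value is associated with a single Zone value, so Status → Zone holds.

Yes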